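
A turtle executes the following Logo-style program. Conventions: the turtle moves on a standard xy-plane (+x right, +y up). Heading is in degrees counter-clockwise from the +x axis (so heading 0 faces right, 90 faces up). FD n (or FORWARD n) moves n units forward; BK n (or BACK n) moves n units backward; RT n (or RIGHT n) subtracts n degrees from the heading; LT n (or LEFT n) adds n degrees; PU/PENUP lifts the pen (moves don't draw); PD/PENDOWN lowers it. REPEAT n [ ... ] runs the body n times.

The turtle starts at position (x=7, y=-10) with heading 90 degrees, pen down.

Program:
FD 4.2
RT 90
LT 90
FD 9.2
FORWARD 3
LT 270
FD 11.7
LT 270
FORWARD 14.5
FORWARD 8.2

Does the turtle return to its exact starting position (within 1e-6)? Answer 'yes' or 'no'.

Answer: no

Derivation:
Executing turtle program step by step:
Start: pos=(7,-10), heading=90, pen down
FD 4.2: (7,-10) -> (7,-5.8) [heading=90, draw]
RT 90: heading 90 -> 0
LT 90: heading 0 -> 90
FD 9.2: (7,-5.8) -> (7,3.4) [heading=90, draw]
FD 3: (7,3.4) -> (7,6.4) [heading=90, draw]
LT 270: heading 90 -> 0
FD 11.7: (7,6.4) -> (18.7,6.4) [heading=0, draw]
LT 270: heading 0 -> 270
FD 14.5: (18.7,6.4) -> (18.7,-8.1) [heading=270, draw]
FD 8.2: (18.7,-8.1) -> (18.7,-16.3) [heading=270, draw]
Final: pos=(18.7,-16.3), heading=270, 6 segment(s) drawn

Start position: (7, -10)
Final position: (18.7, -16.3)
Distance = 13.288; >= 1e-6 -> NOT closed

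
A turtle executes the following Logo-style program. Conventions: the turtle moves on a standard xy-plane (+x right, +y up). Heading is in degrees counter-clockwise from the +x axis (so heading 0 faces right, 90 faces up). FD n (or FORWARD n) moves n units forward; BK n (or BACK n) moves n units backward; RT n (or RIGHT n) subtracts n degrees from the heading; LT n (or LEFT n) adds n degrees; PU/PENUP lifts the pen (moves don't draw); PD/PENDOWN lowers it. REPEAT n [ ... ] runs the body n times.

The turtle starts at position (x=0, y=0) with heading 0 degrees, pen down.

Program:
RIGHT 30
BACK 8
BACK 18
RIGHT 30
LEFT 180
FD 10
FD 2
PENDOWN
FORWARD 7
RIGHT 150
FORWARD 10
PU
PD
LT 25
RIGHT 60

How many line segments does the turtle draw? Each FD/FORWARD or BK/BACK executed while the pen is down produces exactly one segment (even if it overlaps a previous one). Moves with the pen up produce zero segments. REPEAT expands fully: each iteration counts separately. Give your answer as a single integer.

Answer: 6

Derivation:
Executing turtle program step by step:
Start: pos=(0,0), heading=0, pen down
RT 30: heading 0 -> 330
BK 8: (0,0) -> (-6.928,4) [heading=330, draw]
BK 18: (-6.928,4) -> (-22.517,13) [heading=330, draw]
RT 30: heading 330 -> 300
LT 180: heading 300 -> 120
FD 10: (-22.517,13) -> (-27.517,21.66) [heading=120, draw]
FD 2: (-27.517,21.66) -> (-28.517,23.392) [heading=120, draw]
PD: pen down
FD 7: (-28.517,23.392) -> (-32.017,29.454) [heading=120, draw]
RT 150: heading 120 -> 330
FD 10: (-32.017,29.454) -> (-23.356,24.454) [heading=330, draw]
PU: pen up
PD: pen down
LT 25: heading 330 -> 355
RT 60: heading 355 -> 295
Final: pos=(-23.356,24.454), heading=295, 6 segment(s) drawn
Segments drawn: 6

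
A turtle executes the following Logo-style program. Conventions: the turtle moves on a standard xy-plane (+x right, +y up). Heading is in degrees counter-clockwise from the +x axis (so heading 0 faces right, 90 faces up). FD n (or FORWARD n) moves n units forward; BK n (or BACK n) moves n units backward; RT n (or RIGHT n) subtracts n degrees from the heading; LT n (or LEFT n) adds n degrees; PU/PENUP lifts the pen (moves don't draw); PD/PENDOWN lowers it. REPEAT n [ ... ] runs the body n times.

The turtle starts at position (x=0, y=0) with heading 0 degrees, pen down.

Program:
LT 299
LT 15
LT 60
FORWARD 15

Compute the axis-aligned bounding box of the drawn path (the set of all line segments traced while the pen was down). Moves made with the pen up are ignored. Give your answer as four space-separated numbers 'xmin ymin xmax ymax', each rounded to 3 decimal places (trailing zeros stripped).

Answer: 0 0 14.554 3.629

Derivation:
Executing turtle program step by step:
Start: pos=(0,0), heading=0, pen down
LT 299: heading 0 -> 299
LT 15: heading 299 -> 314
LT 60: heading 314 -> 14
FD 15: (0,0) -> (14.554,3.629) [heading=14, draw]
Final: pos=(14.554,3.629), heading=14, 1 segment(s) drawn

Segment endpoints: x in {0, 14.554}, y in {0, 3.629}
xmin=0, ymin=0, xmax=14.554, ymax=3.629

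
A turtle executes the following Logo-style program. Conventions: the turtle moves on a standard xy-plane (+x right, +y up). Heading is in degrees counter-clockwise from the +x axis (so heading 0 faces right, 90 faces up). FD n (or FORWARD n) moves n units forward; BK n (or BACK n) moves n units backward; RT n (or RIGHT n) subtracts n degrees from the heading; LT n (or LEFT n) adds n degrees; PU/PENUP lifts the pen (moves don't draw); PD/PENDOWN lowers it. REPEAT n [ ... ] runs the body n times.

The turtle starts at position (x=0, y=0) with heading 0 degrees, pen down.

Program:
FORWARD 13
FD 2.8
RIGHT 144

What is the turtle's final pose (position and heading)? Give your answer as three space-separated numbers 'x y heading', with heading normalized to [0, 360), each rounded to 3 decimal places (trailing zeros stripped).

Executing turtle program step by step:
Start: pos=(0,0), heading=0, pen down
FD 13: (0,0) -> (13,0) [heading=0, draw]
FD 2.8: (13,0) -> (15.8,0) [heading=0, draw]
RT 144: heading 0 -> 216
Final: pos=(15.8,0), heading=216, 2 segment(s) drawn

Answer: 15.8 0 216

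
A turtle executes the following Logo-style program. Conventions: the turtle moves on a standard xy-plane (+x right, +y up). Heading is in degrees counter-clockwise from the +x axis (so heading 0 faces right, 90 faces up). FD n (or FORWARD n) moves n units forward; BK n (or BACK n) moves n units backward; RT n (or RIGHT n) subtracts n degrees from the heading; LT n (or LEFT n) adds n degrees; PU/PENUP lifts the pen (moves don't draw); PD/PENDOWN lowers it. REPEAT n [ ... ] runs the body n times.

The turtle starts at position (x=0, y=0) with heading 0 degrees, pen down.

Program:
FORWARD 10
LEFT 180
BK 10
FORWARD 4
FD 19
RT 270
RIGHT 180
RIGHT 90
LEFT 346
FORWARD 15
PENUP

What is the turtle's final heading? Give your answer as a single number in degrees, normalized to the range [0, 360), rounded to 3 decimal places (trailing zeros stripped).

Answer: 346

Derivation:
Executing turtle program step by step:
Start: pos=(0,0), heading=0, pen down
FD 10: (0,0) -> (10,0) [heading=0, draw]
LT 180: heading 0 -> 180
BK 10: (10,0) -> (20,0) [heading=180, draw]
FD 4: (20,0) -> (16,0) [heading=180, draw]
FD 19: (16,0) -> (-3,0) [heading=180, draw]
RT 270: heading 180 -> 270
RT 180: heading 270 -> 90
RT 90: heading 90 -> 0
LT 346: heading 0 -> 346
FD 15: (-3,0) -> (11.554,-3.629) [heading=346, draw]
PU: pen up
Final: pos=(11.554,-3.629), heading=346, 5 segment(s) drawn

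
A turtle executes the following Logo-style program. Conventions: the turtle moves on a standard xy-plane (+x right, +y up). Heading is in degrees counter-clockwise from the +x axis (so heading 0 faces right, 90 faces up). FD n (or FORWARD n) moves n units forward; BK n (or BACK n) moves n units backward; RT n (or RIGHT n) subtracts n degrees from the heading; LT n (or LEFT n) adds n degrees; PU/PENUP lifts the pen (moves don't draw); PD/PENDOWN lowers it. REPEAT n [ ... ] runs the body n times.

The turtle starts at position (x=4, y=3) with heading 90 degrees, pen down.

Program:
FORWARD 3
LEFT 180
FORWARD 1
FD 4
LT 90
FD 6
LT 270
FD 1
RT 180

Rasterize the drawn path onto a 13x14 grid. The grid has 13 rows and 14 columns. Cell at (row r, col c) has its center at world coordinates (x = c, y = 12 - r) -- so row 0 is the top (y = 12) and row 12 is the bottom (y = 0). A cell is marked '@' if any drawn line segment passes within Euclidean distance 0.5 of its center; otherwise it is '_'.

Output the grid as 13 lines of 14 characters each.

Answer: ______________
______________
______________
______________
______________
______________
____@_________
____@_________
____@_________
____@_________
____@_________
____@@@@@@@___
__________@___

Derivation:
Segment 0: (4,3) -> (4,6)
Segment 1: (4,6) -> (4,5)
Segment 2: (4,5) -> (4,1)
Segment 3: (4,1) -> (10,1)
Segment 4: (10,1) -> (10,-0)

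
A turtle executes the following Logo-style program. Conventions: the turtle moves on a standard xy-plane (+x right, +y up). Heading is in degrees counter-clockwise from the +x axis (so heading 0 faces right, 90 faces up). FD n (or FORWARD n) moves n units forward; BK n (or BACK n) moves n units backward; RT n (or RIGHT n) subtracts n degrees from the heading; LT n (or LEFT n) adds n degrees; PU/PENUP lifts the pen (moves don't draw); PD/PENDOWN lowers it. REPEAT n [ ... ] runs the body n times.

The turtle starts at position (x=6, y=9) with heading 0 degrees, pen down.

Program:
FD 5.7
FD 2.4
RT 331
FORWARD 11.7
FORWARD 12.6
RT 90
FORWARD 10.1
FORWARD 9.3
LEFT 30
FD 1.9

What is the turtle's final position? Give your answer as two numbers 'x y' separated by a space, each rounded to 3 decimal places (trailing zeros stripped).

Answer: 46.387 2.835

Derivation:
Executing turtle program step by step:
Start: pos=(6,9), heading=0, pen down
FD 5.7: (6,9) -> (11.7,9) [heading=0, draw]
FD 2.4: (11.7,9) -> (14.1,9) [heading=0, draw]
RT 331: heading 0 -> 29
FD 11.7: (14.1,9) -> (24.333,14.672) [heading=29, draw]
FD 12.6: (24.333,14.672) -> (35.353,20.781) [heading=29, draw]
RT 90: heading 29 -> 299
FD 10.1: (35.353,20.781) -> (40.25,11.947) [heading=299, draw]
FD 9.3: (40.25,11.947) -> (44.759,3.813) [heading=299, draw]
LT 30: heading 299 -> 329
FD 1.9: (44.759,3.813) -> (46.387,2.835) [heading=329, draw]
Final: pos=(46.387,2.835), heading=329, 7 segment(s) drawn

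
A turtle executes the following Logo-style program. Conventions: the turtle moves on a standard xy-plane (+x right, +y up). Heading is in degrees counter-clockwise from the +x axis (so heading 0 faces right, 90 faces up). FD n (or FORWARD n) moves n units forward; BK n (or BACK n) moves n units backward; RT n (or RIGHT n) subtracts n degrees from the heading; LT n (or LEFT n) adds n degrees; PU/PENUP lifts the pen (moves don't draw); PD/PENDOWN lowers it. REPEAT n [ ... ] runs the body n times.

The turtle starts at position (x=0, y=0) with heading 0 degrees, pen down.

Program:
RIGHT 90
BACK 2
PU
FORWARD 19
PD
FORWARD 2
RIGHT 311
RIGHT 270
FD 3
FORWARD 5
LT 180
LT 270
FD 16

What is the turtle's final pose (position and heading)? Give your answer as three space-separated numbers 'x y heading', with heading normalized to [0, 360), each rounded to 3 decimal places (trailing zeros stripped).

Answer: -6.827 -2.465 139

Derivation:
Executing turtle program step by step:
Start: pos=(0,0), heading=0, pen down
RT 90: heading 0 -> 270
BK 2: (0,0) -> (0,2) [heading=270, draw]
PU: pen up
FD 19: (0,2) -> (0,-17) [heading=270, move]
PD: pen down
FD 2: (0,-17) -> (0,-19) [heading=270, draw]
RT 311: heading 270 -> 319
RT 270: heading 319 -> 49
FD 3: (0,-19) -> (1.968,-16.736) [heading=49, draw]
FD 5: (1.968,-16.736) -> (5.248,-12.962) [heading=49, draw]
LT 180: heading 49 -> 229
LT 270: heading 229 -> 139
FD 16: (5.248,-12.962) -> (-6.827,-2.465) [heading=139, draw]
Final: pos=(-6.827,-2.465), heading=139, 5 segment(s) drawn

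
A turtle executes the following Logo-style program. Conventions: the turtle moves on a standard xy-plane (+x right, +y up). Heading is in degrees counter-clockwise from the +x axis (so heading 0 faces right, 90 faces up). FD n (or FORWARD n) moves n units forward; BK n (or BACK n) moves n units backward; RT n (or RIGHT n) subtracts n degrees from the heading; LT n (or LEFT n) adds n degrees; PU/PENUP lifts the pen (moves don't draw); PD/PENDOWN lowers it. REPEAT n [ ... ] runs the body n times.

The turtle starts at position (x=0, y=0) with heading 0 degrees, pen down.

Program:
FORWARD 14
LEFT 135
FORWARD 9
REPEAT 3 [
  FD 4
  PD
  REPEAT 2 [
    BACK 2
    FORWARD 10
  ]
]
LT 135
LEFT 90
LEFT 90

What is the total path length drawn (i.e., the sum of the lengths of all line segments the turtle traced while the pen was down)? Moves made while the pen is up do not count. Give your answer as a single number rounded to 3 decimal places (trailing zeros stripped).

Answer: 107

Derivation:
Executing turtle program step by step:
Start: pos=(0,0), heading=0, pen down
FD 14: (0,0) -> (14,0) [heading=0, draw]
LT 135: heading 0 -> 135
FD 9: (14,0) -> (7.636,6.364) [heading=135, draw]
REPEAT 3 [
  -- iteration 1/3 --
  FD 4: (7.636,6.364) -> (4.808,9.192) [heading=135, draw]
  PD: pen down
  REPEAT 2 [
    -- iteration 1/2 --
    BK 2: (4.808,9.192) -> (6.222,7.778) [heading=135, draw]
    FD 10: (6.222,7.778) -> (-0.849,14.849) [heading=135, draw]
    -- iteration 2/2 --
    BK 2: (-0.849,14.849) -> (0.565,13.435) [heading=135, draw]
    FD 10: (0.565,13.435) -> (-6.506,20.506) [heading=135, draw]
  ]
  -- iteration 2/3 --
  FD 4: (-6.506,20.506) -> (-9.335,23.335) [heading=135, draw]
  PD: pen down
  REPEAT 2 [
    -- iteration 1/2 --
    BK 2: (-9.335,23.335) -> (-7.92,21.92) [heading=135, draw]
    FD 10: (-7.92,21.92) -> (-14.991,28.991) [heading=135, draw]
    -- iteration 2/2 --
    BK 2: (-14.991,28.991) -> (-13.577,27.577) [heading=135, draw]
    FD 10: (-13.577,27.577) -> (-20.648,34.648) [heading=135, draw]
  ]
  -- iteration 3/3 --
  FD 4: (-20.648,34.648) -> (-23.477,37.477) [heading=135, draw]
  PD: pen down
  REPEAT 2 [
    -- iteration 1/2 --
    BK 2: (-23.477,37.477) -> (-22.062,36.062) [heading=135, draw]
    FD 10: (-22.062,36.062) -> (-29.134,43.134) [heading=135, draw]
    -- iteration 2/2 --
    BK 2: (-29.134,43.134) -> (-27.719,41.719) [heading=135, draw]
    FD 10: (-27.719,41.719) -> (-34.79,48.79) [heading=135, draw]
  ]
]
LT 135: heading 135 -> 270
LT 90: heading 270 -> 0
LT 90: heading 0 -> 90
Final: pos=(-34.79,48.79), heading=90, 17 segment(s) drawn

Segment lengths:
  seg 1: (0,0) -> (14,0), length = 14
  seg 2: (14,0) -> (7.636,6.364), length = 9
  seg 3: (7.636,6.364) -> (4.808,9.192), length = 4
  seg 4: (4.808,9.192) -> (6.222,7.778), length = 2
  seg 5: (6.222,7.778) -> (-0.849,14.849), length = 10
  seg 6: (-0.849,14.849) -> (0.565,13.435), length = 2
  seg 7: (0.565,13.435) -> (-6.506,20.506), length = 10
  seg 8: (-6.506,20.506) -> (-9.335,23.335), length = 4
  seg 9: (-9.335,23.335) -> (-7.92,21.92), length = 2
  seg 10: (-7.92,21.92) -> (-14.991,28.991), length = 10
  seg 11: (-14.991,28.991) -> (-13.577,27.577), length = 2
  seg 12: (-13.577,27.577) -> (-20.648,34.648), length = 10
  seg 13: (-20.648,34.648) -> (-23.477,37.477), length = 4
  seg 14: (-23.477,37.477) -> (-22.062,36.062), length = 2
  seg 15: (-22.062,36.062) -> (-29.134,43.134), length = 10
  seg 16: (-29.134,43.134) -> (-27.719,41.719), length = 2
  seg 17: (-27.719,41.719) -> (-34.79,48.79), length = 10
Total = 107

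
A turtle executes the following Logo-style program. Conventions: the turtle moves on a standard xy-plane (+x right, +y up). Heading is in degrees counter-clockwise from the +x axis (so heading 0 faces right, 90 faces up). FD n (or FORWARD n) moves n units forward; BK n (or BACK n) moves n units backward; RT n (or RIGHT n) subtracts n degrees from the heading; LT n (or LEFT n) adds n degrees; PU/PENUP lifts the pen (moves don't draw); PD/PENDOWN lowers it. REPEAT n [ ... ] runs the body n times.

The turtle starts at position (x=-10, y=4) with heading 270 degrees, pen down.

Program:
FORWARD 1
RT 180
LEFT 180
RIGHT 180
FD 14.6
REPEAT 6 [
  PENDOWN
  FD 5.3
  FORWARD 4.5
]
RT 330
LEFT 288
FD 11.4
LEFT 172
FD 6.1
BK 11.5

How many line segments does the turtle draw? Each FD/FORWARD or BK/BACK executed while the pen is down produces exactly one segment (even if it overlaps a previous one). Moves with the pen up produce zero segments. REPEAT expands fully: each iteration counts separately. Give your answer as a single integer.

Answer: 17

Derivation:
Executing turtle program step by step:
Start: pos=(-10,4), heading=270, pen down
FD 1: (-10,4) -> (-10,3) [heading=270, draw]
RT 180: heading 270 -> 90
LT 180: heading 90 -> 270
RT 180: heading 270 -> 90
FD 14.6: (-10,3) -> (-10,17.6) [heading=90, draw]
REPEAT 6 [
  -- iteration 1/6 --
  PD: pen down
  FD 5.3: (-10,17.6) -> (-10,22.9) [heading=90, draw]
  FD 4.5: (-10,22.9) -> (-10,27.4) [heading=90, draw]
  -- iteration 2/6 --
  PD: pen down
  FD 5.3: (-10,27.4) -> (-10,32.7) [heading=90, draw]
  FD 4.5: (-10,32.7) -> (-10,37.2) [heading=90, draw]
  -- iteration 3/6 --
  PD: pen down
  FD 5.3: (-10,37.2) -> (-10,42.5) [heading=90, draw]
  FD 4.5: (-10,42.5) -> (-10,47) [heading=90, draw]
  -- iteration 4/6 --
  PD: pen down
  FD 5.3: (-10,47) -> (-10,52.3) [heading=90, draw]
  FD 4.5: (-10,52.3) -> (-10,56.8) [heading=90, draw]
  -- iteration 5/6 --
  PD: pen down
  FD 5.3: (-10,56.8) -> (-10,62.1) [heading=90, draw]
  FD 4.5: (-10,62.1) -> (-10,66.6) [heading=90, draw]
  -- iteration 6/6 --
  PD: pen down
  FD 5.3: (-10,66.6) -> (-10,71.9) [heading=90, draw]
  FD 4.5: (-10,71.9) -> (-10,76.4) [heading=90, draw]
]
RT 330: heading 90 -> 120
LT 288: heading 120 -> 48
FD 11.4: (-10,76.4) -> (-2.372,84.872) [heading=48, draw]
LT 172: heading 48 -> 220
FD 6.1: (-2.372,84.872) -> (-7.045,80.951) [heading=220, draw]
BK 11.5: (-7.045,80.951) -> (1.765,88.343) [heading=220, draw]
Final: pos=(1.765,88.343), heading=220, 17 segment(s) drawn
Segments drawn: 17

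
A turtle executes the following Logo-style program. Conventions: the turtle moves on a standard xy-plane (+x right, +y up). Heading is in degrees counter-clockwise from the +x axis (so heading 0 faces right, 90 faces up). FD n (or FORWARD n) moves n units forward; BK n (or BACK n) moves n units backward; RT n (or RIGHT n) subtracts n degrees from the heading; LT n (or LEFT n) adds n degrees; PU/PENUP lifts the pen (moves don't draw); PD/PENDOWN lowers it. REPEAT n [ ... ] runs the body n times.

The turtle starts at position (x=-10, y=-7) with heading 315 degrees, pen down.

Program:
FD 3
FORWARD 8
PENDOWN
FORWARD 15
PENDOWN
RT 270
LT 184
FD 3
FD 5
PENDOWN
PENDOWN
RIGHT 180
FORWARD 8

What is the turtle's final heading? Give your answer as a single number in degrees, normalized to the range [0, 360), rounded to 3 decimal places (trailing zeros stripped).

Answer: 49

Derivation:
Executing turtle program step by step:
Start: pos=(-10,-7), heading=315, pen down
FD 3: (-10,-7) -> (-7.879,-9.121) [heading=315, draw]
FD 8: (-7.879,-9.121) -> (-2.222,-14.778) [heading=315, draw]
PD: pen down
FD 15: (-2.222,-14.778) -> (8.385,-25.385) [heading=315, draw]
PD: pen down
RT 270: heading 315 -> 45
LT 184: heading 45 -> 229
FD 3: (8.385,-25.385) -> (6.417,-27.649) [heading=229, draw]
FD 5: (6.417,-27.649) -> (3.136,-31.422) [heading=229, draw]
PD: pen down
PD: pen down
RT 180: heading 229 -> 49
FD 8: (3.136,-31.422) -> (8.385,-25.385) [heading=49, draw]
Final: pos=(8.385,-25.385), heading=49, 6 segment(s) drawn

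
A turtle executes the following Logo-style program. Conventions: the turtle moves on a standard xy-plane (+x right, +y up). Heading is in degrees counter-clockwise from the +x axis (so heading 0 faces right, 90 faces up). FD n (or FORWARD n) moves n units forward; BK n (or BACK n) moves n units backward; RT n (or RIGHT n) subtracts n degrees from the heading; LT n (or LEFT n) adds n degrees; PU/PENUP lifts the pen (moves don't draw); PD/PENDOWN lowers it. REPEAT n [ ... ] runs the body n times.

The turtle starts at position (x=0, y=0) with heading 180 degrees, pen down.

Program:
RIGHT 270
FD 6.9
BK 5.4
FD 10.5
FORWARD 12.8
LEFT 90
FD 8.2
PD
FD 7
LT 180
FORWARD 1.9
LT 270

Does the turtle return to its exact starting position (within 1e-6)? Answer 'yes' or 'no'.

Answer: no

Derivation:
Executing turtle program step by step:
Start: pos=(0,0), heading=180, pen down
RT 270: heading 180 -> 270
FD 6.9: (0,0) -> (0,-6.9) [heading=270, draw]
BK 5.4: (0,-6.9) -> (0,-1.5) [heading=270, draw]
FD 10.5: (0,-1.5) -> (0,-12) [heading=270, draw]
FD 12.8: (0,-12) -> (0,-24.8) [heading=270, draw]
LT 90: heading 270 -> 0
FD 8.2: (0,-24.8) -> (8.2,-24.8) [heading=0, draw]
PD: pen down
FD 7: (8.2,-24.8) -> (15.2,-24.8) [heading=0, draw]
LT 180: heading 0 -> 180
FD 1.9: (15.2,-24.8) -> (13.3,-24.8) [heading=180, draw]
LT 270: heading 180 -> 90
Final: pos=(13.3,-24.8), heading=90, 7 segment(s) drawn

Start position: (0, 0)
Final position: (13.3, -24.8)
Distance = 28.141; >= 1e-6 -> NOT closed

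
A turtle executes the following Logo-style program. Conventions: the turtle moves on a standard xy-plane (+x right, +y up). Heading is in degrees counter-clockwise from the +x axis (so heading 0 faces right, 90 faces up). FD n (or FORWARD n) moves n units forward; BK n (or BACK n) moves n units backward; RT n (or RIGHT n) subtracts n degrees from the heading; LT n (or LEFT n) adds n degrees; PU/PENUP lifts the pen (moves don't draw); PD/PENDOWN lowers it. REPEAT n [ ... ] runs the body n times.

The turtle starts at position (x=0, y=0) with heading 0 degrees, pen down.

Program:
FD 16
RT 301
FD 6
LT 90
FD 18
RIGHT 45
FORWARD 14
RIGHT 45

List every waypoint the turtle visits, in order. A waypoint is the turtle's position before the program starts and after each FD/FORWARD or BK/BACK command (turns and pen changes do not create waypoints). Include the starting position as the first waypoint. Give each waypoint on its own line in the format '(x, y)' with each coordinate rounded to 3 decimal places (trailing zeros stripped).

Answer: (0, 0)
(16, 0)
(19.09, 5.143)
(3.661, 14.414)
(0.274, 27.998)

Derivation:
Executing turtle program step by step:
Start: pos=(0,0), heading=0, pen down
FD 16: (0,0) -> (16,0) [heading=0, draw]
RT 301: heading 0 -> 59
FD 6: (16,0) -> (19.09,5.143) [heading=59, draw]
LT 90: heading 59 -> 149
FD 18: (19.09,5.143) -> (3.661,14.414) [heading=149, draw]
RT 45: heading 149 -> 104
FD 14: (3.661,14.414) -> (0.274,27.998) [heading=104, draw]
RT 45: heading 104 -> 59
Final: pos=(0.274,27.998), heading=59, 4 segment(s) drawn
Waypoints (5 total):
(0, 0)
(16, 0)
(19.09, 5.143)
(3.661, 14.414)
(0.274, 27.998)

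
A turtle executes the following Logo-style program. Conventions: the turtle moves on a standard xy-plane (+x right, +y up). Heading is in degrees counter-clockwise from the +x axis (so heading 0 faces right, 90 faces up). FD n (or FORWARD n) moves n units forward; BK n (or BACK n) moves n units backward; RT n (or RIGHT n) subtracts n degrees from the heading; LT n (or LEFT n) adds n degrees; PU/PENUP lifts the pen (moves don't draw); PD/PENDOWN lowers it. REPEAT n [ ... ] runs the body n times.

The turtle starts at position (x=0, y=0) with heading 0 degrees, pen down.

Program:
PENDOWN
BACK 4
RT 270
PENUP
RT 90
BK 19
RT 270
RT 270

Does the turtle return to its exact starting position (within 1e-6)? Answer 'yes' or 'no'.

Answer: no

Derivation:
Executing turtle program step by step:
Start: pos=(0,0), heading=0, pen down
PD: pen down
BK 4: (0,0) -> (-4,0) [heading=0, draw]
RT 270: heading 0 -> 90
PU: pen up
RT 90: heading 90 -> 0
BK 19: (-4,0) -> (-23,0) [heading=0, move]
RT 270: heading 0 -> 90
RT 270: heading 90 -> 180
Final: pos=(-23,0), heading=180, 1 segment(s) drawn

Start position: (0, 0)
Final position: (-23, 0)
Distance = 23; >= 1e-6 -> NOT closed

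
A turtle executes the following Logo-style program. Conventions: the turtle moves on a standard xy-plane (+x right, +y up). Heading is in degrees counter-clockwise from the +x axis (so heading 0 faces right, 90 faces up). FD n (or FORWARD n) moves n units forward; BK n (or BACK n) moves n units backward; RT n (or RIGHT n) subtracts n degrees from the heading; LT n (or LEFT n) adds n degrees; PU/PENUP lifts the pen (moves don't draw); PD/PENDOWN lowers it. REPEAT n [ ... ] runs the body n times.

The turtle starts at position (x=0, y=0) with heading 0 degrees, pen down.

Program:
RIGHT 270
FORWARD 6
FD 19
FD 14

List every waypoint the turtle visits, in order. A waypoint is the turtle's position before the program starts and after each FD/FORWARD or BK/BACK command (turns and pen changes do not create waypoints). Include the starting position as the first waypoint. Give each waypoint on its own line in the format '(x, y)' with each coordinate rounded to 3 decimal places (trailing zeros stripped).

Executing turtle program step by step:
Start: pos=(0,0), heading=0, pen down
RT 270: heading 0 -> 90
FD 6: (0,0) -> (0,6) [heading=90, draw]
FD 19: (0,6) -> (0,25) [heading=90, draw]
FD 14: (0,25) -> (0,39) [heading=90, draw]
Final: pos=(0,39), heading=90, 3 segment(s) drawn
Waypoints (4 total):
(0, 0)
(0, 6)
(0, 25)
(0, 39)

Answer: (0, 0)
(0, 6)
(0, 25)
(0, 39)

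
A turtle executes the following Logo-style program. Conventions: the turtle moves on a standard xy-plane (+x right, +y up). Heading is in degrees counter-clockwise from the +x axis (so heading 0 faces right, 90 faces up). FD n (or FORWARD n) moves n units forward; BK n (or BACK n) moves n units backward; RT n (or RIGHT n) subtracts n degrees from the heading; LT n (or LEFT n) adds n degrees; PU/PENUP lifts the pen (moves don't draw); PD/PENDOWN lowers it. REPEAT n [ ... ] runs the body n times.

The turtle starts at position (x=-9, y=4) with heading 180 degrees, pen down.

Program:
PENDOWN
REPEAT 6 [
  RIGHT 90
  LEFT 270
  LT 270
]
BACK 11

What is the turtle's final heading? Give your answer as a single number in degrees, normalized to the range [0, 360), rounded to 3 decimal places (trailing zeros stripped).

Executing turtle program step by step:
Start: pos=(-9,4), heading=180, pen down
PD: pen down
REPEAT 6 [
  -- iteration 1/6 --
  RT 90: heading 180 -> 90
  LT 270: heading 90 -> 0
  LT 270: heading 0 -> 270
  -- iteration 2/6 --
  RT 90: heading 270 -> 180
  LT 270: heading 180 -> 90
  LT 270: heading 90 -> 0
  -- iteration 3/6 --
  RT 90: heading 0 -> 270
  LT 270: heading 270 -> 180
  LT 270: heading 180 -> 90
  -- iteration 4/6 --
  RT 90: heading 90 -> 0
  LT 270: heading 0 -> 270
  LT 270: heading 270 -> 180
  -- iteration 5/6 --
  RT 90: heading 180 -> 90
  LT 270: heading 90 -> 0
  LT 270: heading 0 -> 270
  -- iteration 6/6 --
  RT 90: heading 270 -> 180
  LT 270: heading 180 -> 90
  LT 270: heading 90 -> 0
]
BK 11: (-9,4) -> (-20,4) [heading=0, draw]
Final: pos=(-20,4), heading=0, 1 segment(s) drawn

Answer: 0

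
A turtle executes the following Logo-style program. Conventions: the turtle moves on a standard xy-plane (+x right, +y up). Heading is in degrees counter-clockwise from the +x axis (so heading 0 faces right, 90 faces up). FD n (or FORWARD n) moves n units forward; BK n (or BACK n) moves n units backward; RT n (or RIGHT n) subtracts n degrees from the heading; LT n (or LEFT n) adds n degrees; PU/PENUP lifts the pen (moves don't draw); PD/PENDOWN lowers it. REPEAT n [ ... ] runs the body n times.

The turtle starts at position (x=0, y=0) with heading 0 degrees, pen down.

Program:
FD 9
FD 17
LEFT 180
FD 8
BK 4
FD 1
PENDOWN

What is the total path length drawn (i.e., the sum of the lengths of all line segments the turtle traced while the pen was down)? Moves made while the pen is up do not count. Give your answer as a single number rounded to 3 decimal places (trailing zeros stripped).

Answer: 39

Derivation:
Executing turtle program step by step:
Start: pos=(0,0), heading=0, pen down
FD 9: (0,0) -> (9,0) [heading=0, draw]
FD 17: (9,0) -> (26,0) [heading=0, draw]
LT 180: heading 0 -> 180
FD 8: (26,0) -> (18,0) [heading=180, draw]
BK 4: (18,0) -> (22,0) [heading=180, draw]
FD 1: (22,0) -> (21,0) [heading=180, draw]
PD: pen down
Final: pos=(21,0), heading=180, 5 segment(s) drawn

Segment lengths:
  seg 1: (0,0) -> (9,0), length = 9
  seg 2: (9,0) -> (26,0), length = 17
  seg 3: (26,0) -> (18,0), length = 8
  seg 4: (18,0) -> (22,0), length = 4
  seg 5: (22,0) -> (21,0), length = 1
Total = 39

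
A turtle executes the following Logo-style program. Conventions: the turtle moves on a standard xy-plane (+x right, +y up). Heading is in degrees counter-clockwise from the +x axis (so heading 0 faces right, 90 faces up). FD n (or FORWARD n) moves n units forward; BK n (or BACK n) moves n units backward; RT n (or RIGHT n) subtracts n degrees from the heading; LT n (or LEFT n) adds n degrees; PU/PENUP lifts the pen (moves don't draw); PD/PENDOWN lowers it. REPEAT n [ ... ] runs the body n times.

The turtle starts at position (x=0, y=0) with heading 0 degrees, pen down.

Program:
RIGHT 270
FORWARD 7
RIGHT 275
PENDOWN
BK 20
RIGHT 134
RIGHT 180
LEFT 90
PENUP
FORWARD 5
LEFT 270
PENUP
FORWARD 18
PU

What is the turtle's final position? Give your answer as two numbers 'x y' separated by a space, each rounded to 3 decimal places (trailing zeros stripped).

Answer: 9.619 -10.326

Derivation:
Executing turtle program step by step:
Start: pos=(0,0), heading=0, pen down
RT 270: heading 0 -> 90
FD 7: (0,0) -> (0,7) [heading=90, draw]
RT 275: heading 90 -> 175
PD: pen down
BK 20: (0,7) -> (19.924,5.257) [heading=175, draw]
RT 134: heading 175 -> 41
RT 180: heading 41 -> 221
LT 90: heading 221 -> 311
PU: pen up
FD 5: (19.924,5.257) -> (23.204,1.483) [heading=311, move]
LT 270: heading 311 -> 221
PU: pen up
FD 18: (23.204,1.483) -> (9.619,-10.326) [heading=221, move]
PU: pen up
Final: pos=(9.619,-10.326), heading=221, 2 segment(s) drawn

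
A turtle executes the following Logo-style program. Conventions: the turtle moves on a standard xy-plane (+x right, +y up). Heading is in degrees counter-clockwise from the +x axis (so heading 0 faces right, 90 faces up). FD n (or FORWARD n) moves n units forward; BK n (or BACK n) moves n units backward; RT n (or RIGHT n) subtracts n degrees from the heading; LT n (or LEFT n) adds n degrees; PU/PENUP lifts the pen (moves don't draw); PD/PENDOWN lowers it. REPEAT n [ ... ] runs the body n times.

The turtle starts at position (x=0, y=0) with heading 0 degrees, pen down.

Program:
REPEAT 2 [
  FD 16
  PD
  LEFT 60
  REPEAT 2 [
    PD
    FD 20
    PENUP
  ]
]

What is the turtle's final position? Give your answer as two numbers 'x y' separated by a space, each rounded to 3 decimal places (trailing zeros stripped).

Executing turtle program step by step:
Start: pos=(0,0), heading=0, pen down
REPEAT 2 [
  -- iteration 1/2 --
  FD 16: (0,0) -> (16,0) [heading=0, draw]
  PD: pen down
  LT 60: heading 0 -> 60
  REPEAT 2 [
    -- iteration 1/2 --
    PD: pen down
    FD 20: (16,0) -> (26,17.321) [heading=60, draw]
    PU: pen up
    -- iteration 2/2 --
    PD: pen down
    FD 20: (26,17.321) -> (36,34.641) [heading=60, draw]
    PU: pen up
  ]
  -- iteration 2/2 --
  FD 16: (36,34.641) -> (44,48.497) [heading=60, move]
  PD: pen down
  LT 60: heading 60 -> 120
  REPEAT 2 [
    -- iteration 1/2 --
    PD: pen down
    FD 20: (44,48.497) -> (34,65.818) [heading=120, draw]
    PU: pen up
    -- iteration 2/2 --
    PD: pen down
    FD 20: (34,65.818) -> (24,83.138) [heading=120, draw]
    PU: pen up
  ]
]
Final: pos=(24,83.138), heading=120, 5 segment(s) drawn

Answer: 24 83.138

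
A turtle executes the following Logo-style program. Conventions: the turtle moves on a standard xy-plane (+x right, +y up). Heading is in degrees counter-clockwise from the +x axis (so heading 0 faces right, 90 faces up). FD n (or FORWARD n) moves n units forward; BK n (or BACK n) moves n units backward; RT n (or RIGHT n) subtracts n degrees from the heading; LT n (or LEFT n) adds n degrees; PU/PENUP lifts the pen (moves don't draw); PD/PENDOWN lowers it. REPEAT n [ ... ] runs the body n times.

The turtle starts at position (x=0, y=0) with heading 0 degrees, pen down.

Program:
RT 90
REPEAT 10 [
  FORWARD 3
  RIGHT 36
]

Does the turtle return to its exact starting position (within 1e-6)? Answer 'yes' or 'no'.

Answer: yes

Derivation:
Executing turtle program step by step:
Start: pos=(0,0), heading=0, pen down
RT 90: heading 0 -> 270
REPEAT 10 [
  -- iteration 1/10 --
  FD 3: (0,0) -> (0,-3) [heading=270, draw]
  RT 36: heading 270 -> 234
  -- iteration 2/10 --
  FD 3: (0,-3) -> (-1.763,-5.427) [heading=234, draw]
  RT 36: heading 234 -> 198
  -- iteration 3/10 --
  FD 3: (-1.763,-5.427) -> (-4.617,-6.354) [heading=198, draw]
  RT 36: heading 198 -> 162
  -- iteration 4/10 --
  FD 3: (-4.617,-6.354) -> (-7.47,-5.427) [heading=162, draw]
  RT 36: heading 162 -> 126
  -- iteration 5/10 --
  FD 3: (-7.47,-5.427) -> (-9.233,-3) [heading=126, draw]
  RT 36: heading 126 -> 90
  -- iteration 6/10 --
  FD 3: (-9.233,-3) -> (-9.233,0) [heading=90, draw]
  RT 36: heading 90 -> 54
  -- iteration 7/10 --
  FD 3: (-9.233,0) -> (-7.47,2.427) [heading=54, draw]
  RT 36: heading 54 -> 18
  -- iteration 8/10 --
  FD 3: (-7.47,2.427) -> (-4.617,3.354) [heading=18, draw]
  RT 36: heading 18 -> 342
  -- iteration 9/10 --
  FD 3: (-4.617,3.354) -> (-1.763,2.427) [heading=342, draw]
  RT 36: heading 342 -> 306
  -- iteration 10/10 --
  FD 3: (-1.763,2.427) -> (0,0) [heading=306, draw]
  RT 36: heading 306 -> 270
]
Final: pos=(0,0), heading=270, 10 segment(s) drawn

Start position: (0, 0)
Final position: (0, 0)
Distance = 0; < 1e-6 -> CLOSED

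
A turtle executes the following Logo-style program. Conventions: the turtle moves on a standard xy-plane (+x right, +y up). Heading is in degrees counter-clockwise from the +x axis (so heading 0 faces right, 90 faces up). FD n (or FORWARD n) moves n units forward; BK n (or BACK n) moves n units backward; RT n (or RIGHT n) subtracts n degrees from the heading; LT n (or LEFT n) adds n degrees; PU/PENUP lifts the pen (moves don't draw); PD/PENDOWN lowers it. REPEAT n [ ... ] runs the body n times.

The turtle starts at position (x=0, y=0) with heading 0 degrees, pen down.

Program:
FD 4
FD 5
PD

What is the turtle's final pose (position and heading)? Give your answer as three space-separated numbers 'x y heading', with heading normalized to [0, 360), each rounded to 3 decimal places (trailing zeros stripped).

Executing turtle program step by step:
Start: pos=(0,0), heading=0, pen down
FD 4: (0,0) -> (4,0) [heading=0, draw]
FD 5: (4,0) -> (9,0) [heading=0, draw]
PD: pen down
Final: pos=(9,0), heading=0, 2 segment(s) drawn

Answer: 9 0 0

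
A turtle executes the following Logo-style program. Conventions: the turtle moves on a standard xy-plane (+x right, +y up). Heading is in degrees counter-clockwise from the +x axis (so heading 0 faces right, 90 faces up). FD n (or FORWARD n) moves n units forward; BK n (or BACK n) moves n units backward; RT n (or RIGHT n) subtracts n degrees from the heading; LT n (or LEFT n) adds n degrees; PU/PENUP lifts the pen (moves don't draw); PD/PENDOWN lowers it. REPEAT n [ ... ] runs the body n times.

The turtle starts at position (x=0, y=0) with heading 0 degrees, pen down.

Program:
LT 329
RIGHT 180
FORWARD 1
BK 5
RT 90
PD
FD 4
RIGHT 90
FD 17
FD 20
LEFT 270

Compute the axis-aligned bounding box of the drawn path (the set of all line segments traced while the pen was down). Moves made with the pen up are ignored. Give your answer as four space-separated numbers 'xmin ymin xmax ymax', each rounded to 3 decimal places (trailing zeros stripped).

Executing turtle program step by step:
Start: pos=(0,0), heading=0, pen down
LT 329: heading 0 -> 329
RT 180: heading 329 -> 149
FD 1: (0,0) -> (-0.857,0.515) [heading=149, draw]
BK 5: (-0.857,0.515) -> (3.429,-2.06) [heading=149, draw]
RT 90: heading 149 -> 59
PD: pen down
FD 4: (3.429,-2.06) -> (5.489,1.369) [heading=59, draw]
RT 90: heading 59 -> 329
FD 17: (5.489,1.369) -> (20.061,-7.387) [heading=329, draw]
FD 20: (20.061,-7.387) -> (37.204,-17.688) [heading=329, draw]
LT 270: heading 329 -> 239
Final: pos=(37.204,-17.688), heading=239, 5 segment(s) drawn

Segment endpoints: x in {-0.857, 0, 3.429, 5.489, 20.061, 37.204}, y in {-17.688, -7.387, -2.06, 0, 0.515, 1.369}
xmin=-0.857, ymin=-17.688, xmax=37.204, ymax=1.369

Answer: -0.857 -17.688 37.204 1.369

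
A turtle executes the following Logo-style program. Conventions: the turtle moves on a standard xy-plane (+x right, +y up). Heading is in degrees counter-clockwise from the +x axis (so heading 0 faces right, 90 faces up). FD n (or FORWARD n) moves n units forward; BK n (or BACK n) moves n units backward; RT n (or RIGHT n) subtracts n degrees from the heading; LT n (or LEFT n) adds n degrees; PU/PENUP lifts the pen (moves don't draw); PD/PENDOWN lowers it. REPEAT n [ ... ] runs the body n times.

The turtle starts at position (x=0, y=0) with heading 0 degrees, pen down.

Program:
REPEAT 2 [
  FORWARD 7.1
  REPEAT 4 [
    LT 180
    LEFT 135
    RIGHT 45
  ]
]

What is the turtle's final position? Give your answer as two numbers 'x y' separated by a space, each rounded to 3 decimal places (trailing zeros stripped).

Executing turtle program step by step:
Start: pos=(0,0), heading=0, pen down
REPEAT 2 [
  -- iteration 1/2 --
  FD 7.1: (0,0) -> (7.1,0) [heading=0, draw]
  REPEAT 4 [
    -- iteration 1/4 --
    LT 180: heading 0 -> 180
    LT 135: heading 180 -> 315
    RT 45: heading 315 -> 270
    -- iteration 2/4 --
    LT 180: heading 270 -> 90
    LT 135: heading 90 -> 225
    RT 45: heading 225 -> 180
    -- iteration 3/4 --
    LT 180: heading 180 -> 0
    LT 135: heading 0 -> 135
    RT 45: heading 135 -> 90
    -- iteration 4/4 --
    LT 180: heading 90 -> 270
    LT 135: heading 270 -> 45
    RT 45: heading 45 -> 0
  ]
  -- iteration 2/2 --
  FD 7.1: (7.1,0) -> (14.2,0) [heading=0, draw]
  REPEAT 4 [
    -- iteration 1/4 --
    LT 180: heading 0 -> 180
    LT 135: heading 180 -> 315
    RT 45: heading 315 -> 270
    -- iteration 2/4 --
    LT 180: heading 270 -> 90
    LT 135: heading 90 -> 225
    RT 45: heading 225 -> 180
    -- iteration 3/4 --
    LT 180: heading 180 -> 0
    LT 135: heading 0 -> 135
    RT 45: heading 135 -> 90
    -- iteration 4/4 --
    LT 180: heading 90 -> 270
    LT 135: heading 270 -> 45
    RT 45: heading 45 -> 0
  ]
]
Final: pos=(14.2,0), heading=0, 2 segment(s) drawn

Answer: 14.2 0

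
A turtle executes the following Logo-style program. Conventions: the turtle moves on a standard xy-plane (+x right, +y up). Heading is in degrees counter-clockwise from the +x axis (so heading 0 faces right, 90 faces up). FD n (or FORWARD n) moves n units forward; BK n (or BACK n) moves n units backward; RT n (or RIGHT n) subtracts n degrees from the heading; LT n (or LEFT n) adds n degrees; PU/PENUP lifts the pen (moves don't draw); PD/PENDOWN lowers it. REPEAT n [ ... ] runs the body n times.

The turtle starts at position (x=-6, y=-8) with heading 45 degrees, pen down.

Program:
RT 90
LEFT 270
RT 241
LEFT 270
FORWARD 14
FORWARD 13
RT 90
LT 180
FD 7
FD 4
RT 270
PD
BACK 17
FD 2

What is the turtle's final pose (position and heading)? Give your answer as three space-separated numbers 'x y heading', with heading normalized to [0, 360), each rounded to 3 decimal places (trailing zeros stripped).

Answer: -7.003 -51.405 74

Derivation:
Executing turtle program step by step:
Start: pos=(-6,-8), heading=45, pen down
RT 90: heading 45 -> 315
LT 270: heading 315 -> 225
RT 241: heading 225 -> 344
LT 270: heading 344 -> 254
FD 14: (-6,-8) -> (-9.859,-21.458) [heading=254, draw]
FD 13: (-9.859,-21.458) -> (-13.442,-33.954) [heading=254, draw]
RT 90: heading 254 -> 164
LT 180: heading 164 -> 344
FD 7: (-13.442,-33.954) -> (-6.713,-35.884) [heading=344, draw]
FD 4: (-6.713,-35.884) -> (-2.868,-36.986) [heading=344, draw]
RT 270: heading 344 -> 74
PD: pen down
BK 17: (-2.868,-36.986) -> (-7.554,-53.328) [heading=74, draw]
FD 2: (-7.554,-53.328) -> (-7.003,-51.405) [heading=74, draw]
Final: pos=(-7.003,-51.405), heading=74, 6 segment(s) drawn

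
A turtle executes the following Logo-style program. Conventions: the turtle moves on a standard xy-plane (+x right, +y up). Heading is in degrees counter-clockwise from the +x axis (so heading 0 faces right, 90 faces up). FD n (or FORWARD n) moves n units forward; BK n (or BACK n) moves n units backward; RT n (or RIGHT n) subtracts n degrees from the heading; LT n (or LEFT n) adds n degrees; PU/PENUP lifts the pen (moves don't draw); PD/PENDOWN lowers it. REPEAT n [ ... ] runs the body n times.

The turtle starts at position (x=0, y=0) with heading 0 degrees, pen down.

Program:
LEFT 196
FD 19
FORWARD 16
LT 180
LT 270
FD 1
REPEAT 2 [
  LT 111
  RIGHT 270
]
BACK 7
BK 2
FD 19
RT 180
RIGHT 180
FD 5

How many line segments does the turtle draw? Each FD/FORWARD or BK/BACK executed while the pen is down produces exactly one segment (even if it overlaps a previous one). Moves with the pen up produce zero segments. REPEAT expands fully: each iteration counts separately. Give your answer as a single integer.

Answer: 7

Derivation:
Executing turtle program step by step:
Start: pos=(0,0), heading=0, pen down
LT 196: heading 0 -> 196
FD 19: (0,0) -> (-18.264,-5.237) [heading=196, draw]
FD 16: (-18.264,-5.237) -> (-33.644,-9.647) [heading=196, draw]
LT 180: heading 196 -> 16
LT 270: heading 16 -> 286
FD 1: (-33.644,-9.647) -> (-33.369,-10.609) [heading=286, draw]
REPEAT 2 [
  -- iteration 1/2 --
  LT 111: heading 286 -> 37
  RT 270: heading 37 -> 127
  -- iteration 2/2 --
  LT 111: heading 127 -> 238
  RT 270: heading 238 -> 328
]
BK 7: (-33.369,-10.609) -> (-39.305,-6.899) [heading=328, draw]
BK 2: (-39.305,-6.899) -> (-41.001,-5.839) [heading=328, draw]
FD 19: (-41.001,-5.839) -> (-24.888,-15.908) [heading=328, draw]
RT 180: heading 328 -> 148
RT 180: heading 148 -> 328
FD 5: (-24.888,-15.908) -> (-20.648,-18.557) [heading=328, draw]
Final: pos=(-20.648,-18.557), heading=328, 7 segment(s) drawn
Segments drawn: 7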